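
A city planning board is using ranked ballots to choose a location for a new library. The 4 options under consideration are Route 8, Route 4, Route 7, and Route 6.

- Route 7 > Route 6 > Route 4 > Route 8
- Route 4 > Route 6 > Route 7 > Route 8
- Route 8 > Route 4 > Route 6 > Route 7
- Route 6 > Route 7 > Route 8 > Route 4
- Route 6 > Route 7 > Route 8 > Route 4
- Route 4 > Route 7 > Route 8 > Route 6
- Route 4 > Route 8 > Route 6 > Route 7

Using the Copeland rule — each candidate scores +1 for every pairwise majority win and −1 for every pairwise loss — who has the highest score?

Route 4

Pairwise results:
  Route 8 vs Route 4: Route 4 wins 4–3.
  Route 8 vs Route 7: Route 7 wins 5–2.
  Route 8 vs Route 6: Route 6 wins 4–3.
  Route 4 vs Route 7: Route 4 wins 4–3.
  Route 4 vs Route 6: Route 4 wins 4–3.
  Route 7 vs Route 6: Route 6 wins 5–2.
Copeland scores (wins − losses):
  Route 8: 0 − 3 = -3
  Route 4: 3 − 0 = 3
  Route 7: 1 − 2 = -1
  Route 6: 2 − 1 = 1
Route 4 has the best Copeland score.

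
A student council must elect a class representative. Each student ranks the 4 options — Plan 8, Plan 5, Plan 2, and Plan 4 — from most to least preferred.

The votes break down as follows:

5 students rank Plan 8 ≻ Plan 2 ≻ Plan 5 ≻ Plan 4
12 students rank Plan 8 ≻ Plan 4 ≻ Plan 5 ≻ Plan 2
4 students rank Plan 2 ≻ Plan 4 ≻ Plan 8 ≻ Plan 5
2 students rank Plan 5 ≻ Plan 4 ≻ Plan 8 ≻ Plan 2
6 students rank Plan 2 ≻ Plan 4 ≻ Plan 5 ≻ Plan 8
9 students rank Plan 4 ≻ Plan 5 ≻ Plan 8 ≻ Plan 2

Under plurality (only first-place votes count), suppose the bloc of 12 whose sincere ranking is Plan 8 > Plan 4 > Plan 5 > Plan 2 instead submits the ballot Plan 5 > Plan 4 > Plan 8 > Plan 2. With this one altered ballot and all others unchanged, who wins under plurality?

First-place totals with the altered ballot: Plan 8 5, Plan 5 14, Plan 2 10, Plan 4 9.
The switch changes the winner from Plan 8 to Plan 5.

Plan 5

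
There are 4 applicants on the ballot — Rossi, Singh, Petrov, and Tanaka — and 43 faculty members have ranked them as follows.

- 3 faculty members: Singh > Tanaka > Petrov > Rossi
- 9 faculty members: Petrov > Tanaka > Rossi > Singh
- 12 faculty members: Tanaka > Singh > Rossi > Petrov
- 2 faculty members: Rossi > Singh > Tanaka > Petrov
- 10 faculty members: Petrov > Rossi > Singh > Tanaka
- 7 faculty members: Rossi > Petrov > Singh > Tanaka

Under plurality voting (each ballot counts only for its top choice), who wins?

Petrov

First-place vote totals:
  Rossi: 9
  Singh: 3
  Petrov: 19
  Tanaka: 12
Petrov has the most first-place votes.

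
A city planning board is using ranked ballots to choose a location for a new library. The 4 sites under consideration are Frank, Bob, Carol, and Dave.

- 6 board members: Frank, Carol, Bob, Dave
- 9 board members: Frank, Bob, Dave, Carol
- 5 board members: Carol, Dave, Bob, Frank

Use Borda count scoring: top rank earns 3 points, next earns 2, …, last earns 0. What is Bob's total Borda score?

29

Borda scores:
  Frank: 6·3 + 9·3 + 5·0 = 45
  Bob: 6·1 + 9·2 + 5·1 = 29
  Carol: 6·2 + 9·0 + 5·3 = 27
  Dave: 6·0 + 9·1 + 5·2 = 19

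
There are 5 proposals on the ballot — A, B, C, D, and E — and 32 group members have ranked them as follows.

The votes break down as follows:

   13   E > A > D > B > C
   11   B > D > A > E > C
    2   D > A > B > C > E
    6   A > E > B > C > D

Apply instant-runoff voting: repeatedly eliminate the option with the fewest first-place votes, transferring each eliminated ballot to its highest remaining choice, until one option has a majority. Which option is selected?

Round 1: E 13, B 11, A 6, D 2, C 0. C has the fewest and is eliminated.
Round 2: E 13, B 11, A 6, D 2. D has the fewest and is eliminated.
Round 3: E 13, B 11, A 8. A has the fewest and is eliminated.
Round 4: E 19, B 13. E has a majority.

E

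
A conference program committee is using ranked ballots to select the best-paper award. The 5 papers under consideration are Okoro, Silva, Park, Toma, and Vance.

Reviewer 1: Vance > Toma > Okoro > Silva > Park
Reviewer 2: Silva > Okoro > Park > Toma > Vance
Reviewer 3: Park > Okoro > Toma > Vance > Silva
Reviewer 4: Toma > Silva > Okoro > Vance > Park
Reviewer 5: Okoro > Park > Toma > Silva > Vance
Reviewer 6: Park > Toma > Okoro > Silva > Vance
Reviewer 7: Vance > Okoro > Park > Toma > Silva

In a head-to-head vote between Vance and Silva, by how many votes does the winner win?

Ballots ranking Vance above Silva: 3.
Ballots ranking Silva above Vance: 4.
Silva wins 4–3, a margin of 1.

1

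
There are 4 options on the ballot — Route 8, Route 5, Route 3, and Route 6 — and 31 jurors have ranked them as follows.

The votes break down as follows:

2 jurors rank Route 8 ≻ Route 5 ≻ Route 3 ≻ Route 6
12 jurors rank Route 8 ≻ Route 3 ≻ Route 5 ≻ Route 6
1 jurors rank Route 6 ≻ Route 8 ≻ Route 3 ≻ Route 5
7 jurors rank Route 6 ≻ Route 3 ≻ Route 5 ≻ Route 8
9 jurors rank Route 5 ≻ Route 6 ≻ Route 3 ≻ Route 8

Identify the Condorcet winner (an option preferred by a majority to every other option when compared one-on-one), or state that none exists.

There is no Condorcet winner

Head-to-head results (31 voters total):
Route 8 vs Route 5: Route 5 wins 16–15.
Route 8 vs Route 3: Route 3 wins 16–15.
Route 8 vs Route 6: Route 6 wins 17–14.
Route 5 vs Route 3: Route 3 wins 20–11.
Route 5 vs Route 6: Route 5 wins 23–8.
Route 3 vs Route 6: Route 6 wins 17–14.
No candidate beats all others: Route 5 beats Route 6 beats Route 3 beats Route 5, a majority cycle.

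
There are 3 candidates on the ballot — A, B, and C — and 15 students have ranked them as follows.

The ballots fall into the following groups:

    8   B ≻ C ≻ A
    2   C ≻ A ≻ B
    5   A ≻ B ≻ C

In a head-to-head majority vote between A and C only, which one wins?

Ballots ranking A above C: 5.
Ballots ranking C above A: 8+2 = 10.
C wins the head-to-head, 10–5.

C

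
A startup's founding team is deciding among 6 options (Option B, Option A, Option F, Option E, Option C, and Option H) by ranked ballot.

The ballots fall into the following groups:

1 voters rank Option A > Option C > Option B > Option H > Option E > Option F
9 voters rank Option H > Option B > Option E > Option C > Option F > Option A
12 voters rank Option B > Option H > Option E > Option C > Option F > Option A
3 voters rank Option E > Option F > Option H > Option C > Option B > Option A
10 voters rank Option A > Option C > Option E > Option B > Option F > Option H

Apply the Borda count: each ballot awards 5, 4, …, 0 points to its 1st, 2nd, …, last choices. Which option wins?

Borda scores:
  Option B: 3 + 9·4 + 12·5 + 3·1 + 10·2 = 122
  Option A: 5 + 9·0 + 12·0 + 3·0 + 10·5 = 55
  Option F: 0 + 9·1 + 12·1 + 3·4 + 10·1 = 43
  Option E: 1 + 9·3 + 12·3 + 3·5 + 10·3 = 109
  Option C: 4 + 9·2 + 12·2 + 3·2 + 10·4 = 92
  Option H: 2 + 9·5 + 12·4 + 3·3 + 10·0 = 104
Option B has the highest total.

Option B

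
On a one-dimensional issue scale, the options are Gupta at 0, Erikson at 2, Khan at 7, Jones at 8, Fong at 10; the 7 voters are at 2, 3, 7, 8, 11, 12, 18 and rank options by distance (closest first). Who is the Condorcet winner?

Jones

With single-peaked preferences on a line, the Condorcet winner is the candidate closest to the median voter.
The median voter (position 8) is closest to Jones at 8.
Check: Jones vs Erikson — voters closer to Jones: 5 of 7.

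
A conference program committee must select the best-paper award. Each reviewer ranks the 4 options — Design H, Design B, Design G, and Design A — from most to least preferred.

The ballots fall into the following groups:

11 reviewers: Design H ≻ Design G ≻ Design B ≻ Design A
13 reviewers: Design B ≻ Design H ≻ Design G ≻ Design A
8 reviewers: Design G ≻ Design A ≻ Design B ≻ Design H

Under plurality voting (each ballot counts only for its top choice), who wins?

Design B

First-place vote totals:
  Design H: 11
  Design B: 13
  Design G: 8
  Design A: 0
Design B has the most first-place votes.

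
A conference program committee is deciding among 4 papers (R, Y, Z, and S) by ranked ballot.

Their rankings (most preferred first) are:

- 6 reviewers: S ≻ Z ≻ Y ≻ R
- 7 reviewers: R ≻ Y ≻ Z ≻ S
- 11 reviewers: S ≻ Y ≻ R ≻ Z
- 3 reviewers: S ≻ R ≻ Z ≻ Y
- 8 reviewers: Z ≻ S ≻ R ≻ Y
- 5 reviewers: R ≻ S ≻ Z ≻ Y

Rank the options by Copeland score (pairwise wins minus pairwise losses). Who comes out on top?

Pairwise results:
  R vs Y: R wins 23–17.
  R vs Z: R wins 26–14.
  R vs S: S wins 28–12.
  Y vs Z: Z wins 22–18.
  Y vs S: S wins 33–7.
  Z vs S: S wins 25–15.
Copeland scores (wins − losses):
  R: 2 − 1 = 1
  Y: 0 − 3 = -3
  Z: 1 − 2 = -1
  S: 3 − 0 = 3
S has the best Copeland score.

S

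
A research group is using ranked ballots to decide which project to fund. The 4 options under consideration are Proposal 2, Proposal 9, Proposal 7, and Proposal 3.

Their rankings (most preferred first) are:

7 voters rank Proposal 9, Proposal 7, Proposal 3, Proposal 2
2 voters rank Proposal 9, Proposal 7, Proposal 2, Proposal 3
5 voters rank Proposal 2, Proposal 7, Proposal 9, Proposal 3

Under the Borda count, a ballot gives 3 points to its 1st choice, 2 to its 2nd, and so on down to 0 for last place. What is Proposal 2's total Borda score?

Borda scores:
  Proposal 2: 7·0 + 2·1 + 5·3 = 17
  Proposal 9: 7·3 + 2·3 + 5·1 = 32
  Proposal 7: 7·2 + 2·2 + 5·2 = 28
  Proposal 3: 7·1 + 2·0 + 5·0 = 7

17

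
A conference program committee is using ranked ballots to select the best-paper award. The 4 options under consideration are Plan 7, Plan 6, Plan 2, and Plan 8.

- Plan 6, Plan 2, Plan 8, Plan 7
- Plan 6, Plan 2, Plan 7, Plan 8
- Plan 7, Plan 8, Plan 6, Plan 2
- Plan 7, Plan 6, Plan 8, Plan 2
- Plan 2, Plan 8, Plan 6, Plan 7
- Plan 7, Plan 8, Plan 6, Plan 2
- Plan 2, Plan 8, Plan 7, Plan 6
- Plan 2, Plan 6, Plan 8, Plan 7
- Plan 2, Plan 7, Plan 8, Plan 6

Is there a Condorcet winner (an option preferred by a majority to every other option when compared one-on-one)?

Head-to-head results (9 voters total):
Plan 7 vs Plan 6: Plan 7 wins 5–4.
Plan 7 vs Plan 2: Plan 2 wins 6–3.
Plan 7 vs Plan 8: Plan 7 wins 5–4.
Plan 6 vs Plan 2: Plan 6 wins 5–4.
Plan 6 vs Plan 8: Plan 8 wins 5–4.
Plan 2 vs Plan 8: Plan 2 wins 6–3.
No candidate beats all others: Plan 7 beats Plan 6 beats Plan 2 beats Plan 7, a majority cycle.

No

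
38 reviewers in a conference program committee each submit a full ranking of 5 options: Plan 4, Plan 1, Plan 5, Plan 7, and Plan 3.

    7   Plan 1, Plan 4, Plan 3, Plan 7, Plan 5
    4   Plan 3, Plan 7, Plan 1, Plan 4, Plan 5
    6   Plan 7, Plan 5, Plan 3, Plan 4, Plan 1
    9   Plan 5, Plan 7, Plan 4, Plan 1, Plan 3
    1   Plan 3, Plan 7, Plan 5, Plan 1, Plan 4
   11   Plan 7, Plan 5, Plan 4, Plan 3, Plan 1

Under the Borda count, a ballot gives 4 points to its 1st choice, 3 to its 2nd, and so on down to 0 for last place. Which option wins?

Borda scores:
  Plan 4: 7·3 + 4·1 + 6·1 + 9·2 + 0 + 11·2 = 71
  Plan 1: 7·4 + 4·2 + 6·0 + 9·1 + 1 + 11·0 = 46
  Plan 5: 7·0 + 4·0 + 6·3 + 9·4 + 2 + 11·3 = 89
  Plan 7: 7·1 + 4·3 + 6·4 + 9·3 + 3 + 11·4 = 117
  Plan 3: 7·2 + 4·4 + 6·2 + 9·0 + 4 + 11·1 = 57
Plan 7 has the highest total.

Plan 7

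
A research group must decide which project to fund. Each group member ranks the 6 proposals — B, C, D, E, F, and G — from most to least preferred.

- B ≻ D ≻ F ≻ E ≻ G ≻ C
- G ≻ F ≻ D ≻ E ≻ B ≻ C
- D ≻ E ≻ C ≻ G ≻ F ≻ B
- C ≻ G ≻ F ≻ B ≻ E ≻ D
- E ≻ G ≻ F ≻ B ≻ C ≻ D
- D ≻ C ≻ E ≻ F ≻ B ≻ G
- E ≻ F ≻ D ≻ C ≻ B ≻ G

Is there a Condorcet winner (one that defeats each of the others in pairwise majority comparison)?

No

Head-to-head results (7 voters total):
B vs C: C wins 4–3.
B vs D: D wins 4–3.
B vs E: E wins 5–2.
B vs F: F wins 6–1.
B vs G: G wins 4–3.
C vs D: D wins 5–2.
C vs E: E wins 5–2.
C vs F: F wins 4–3.
C vs G: C wins 4–3.
D vs E: D wins 4–3.
D vs F: F wins 4–3.
D vs G: D wins 4–3.
E vs F: E wins 4–3.
E vs G: E wins 5–2.
F vs G: G wins 4–3.
No candidate beats all others: C beats G beats F beats C, a majority cycle.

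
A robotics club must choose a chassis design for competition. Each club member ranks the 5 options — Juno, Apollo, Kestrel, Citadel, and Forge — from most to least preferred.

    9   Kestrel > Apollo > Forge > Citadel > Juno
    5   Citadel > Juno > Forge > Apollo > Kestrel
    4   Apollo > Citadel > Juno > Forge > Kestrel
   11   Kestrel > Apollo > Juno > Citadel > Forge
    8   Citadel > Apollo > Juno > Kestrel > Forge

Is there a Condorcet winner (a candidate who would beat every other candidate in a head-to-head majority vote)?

Yes

Head-to-head results (37 voters total):
Juno vs Apollo: Apollo wins 32–5.
Juno vs Kestrel: Kestrel wins 20–17.
Juno vs Citadel: Citadel wins 26–11.
Juno vs Forge: Juno wins 28–9.
Apollo vs Kestrel: Kestrel wins 20–17.
Apollo vs Citadel: Apollo wins 24–13.
Apollo vs Forge: Apollo wins 32–5.
Kestrel vs Citadel: Kestrel wins 20–17.
Kestrel vs Forge: Kestrel wins 28–9.
Citadel vs Forge: Citadel wins 28–9.
Kestrel beats each rival — Juno (20–17), Apollo (20–17), Citadel (20–17), Forge (28–9) — so Kestrel is the Condorcet winner.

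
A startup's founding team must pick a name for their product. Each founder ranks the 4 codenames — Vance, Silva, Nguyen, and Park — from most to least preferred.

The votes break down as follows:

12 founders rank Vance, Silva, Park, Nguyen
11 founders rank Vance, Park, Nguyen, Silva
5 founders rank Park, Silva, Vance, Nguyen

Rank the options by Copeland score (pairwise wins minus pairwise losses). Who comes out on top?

Pairwise results:
  Vance vs Silva: Vance wins 23–5.
  Vance vs Nguyen: Vance wins 28–0.
  Vance vs Park: Vance wins 23–5.
  Silva vs Nguyen: Silva wins 17–11.
  Silva vs Park: Park wins 16–12.
  Nguyen vs Park: Park wins 28–0.
Copeland scores (wins − losses):
  Vance: 3 − 0 = 3
  Silva: 1 − 2 = -1
  Nguyen: 0 − 3 = -3
  Park: 2 − 1 = 1
Vance has the best Copeland score.

Vance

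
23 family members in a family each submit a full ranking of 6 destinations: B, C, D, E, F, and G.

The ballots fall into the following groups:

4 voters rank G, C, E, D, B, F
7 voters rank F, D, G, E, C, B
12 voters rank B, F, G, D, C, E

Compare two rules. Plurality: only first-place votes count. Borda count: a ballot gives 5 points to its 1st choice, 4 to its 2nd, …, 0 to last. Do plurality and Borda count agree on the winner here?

Plurality first-place counts: B 12, C 0, D 0, E 0, F 7, G 4 → B.
Borda totals: B 64, C 35, D 60, E 26, F 83, G 77 → F.
The two rules disagree: plurality picks B, Borda picks F.

No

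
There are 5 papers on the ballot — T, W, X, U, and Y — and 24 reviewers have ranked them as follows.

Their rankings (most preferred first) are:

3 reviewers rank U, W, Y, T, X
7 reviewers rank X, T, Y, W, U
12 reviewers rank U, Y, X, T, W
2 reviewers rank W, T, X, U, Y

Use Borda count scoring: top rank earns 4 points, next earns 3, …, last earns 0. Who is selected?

Borda scores:
  T: 3·1 + 7·3 + 12·1 + 2·3 = 42
  W: 3·3 + 7·1 + 12·0 + 2·4 = 24
  X: 3·0 + 7·4 + 12·2 + 2·2 = 56
  U: 3·4 + 7·0 + 12·4 + 2·1 = 62
  Y: 3·2 + 7·2 + 12·3 + 2·0 = 56
U has the highest total.

U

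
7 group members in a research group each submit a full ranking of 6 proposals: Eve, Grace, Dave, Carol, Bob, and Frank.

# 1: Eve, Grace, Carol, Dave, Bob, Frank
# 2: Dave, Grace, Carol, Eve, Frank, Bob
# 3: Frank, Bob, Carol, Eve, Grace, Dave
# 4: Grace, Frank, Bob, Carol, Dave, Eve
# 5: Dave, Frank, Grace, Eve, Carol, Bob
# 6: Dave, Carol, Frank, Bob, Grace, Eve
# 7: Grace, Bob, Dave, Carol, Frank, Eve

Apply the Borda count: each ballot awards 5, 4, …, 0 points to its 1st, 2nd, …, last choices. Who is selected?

Grace

Borda scores:
  Eve: 5 + 2 + 2 + 0 + 2 + 0 + 0 = 11
  Grace: 4 + 4 + 1 + 5 + 3 + 1 + 5 = 23
  Dave: 2 + 5 + 0 + 1 + 5 + 5 + 3 = 21
  Carol: 3 + 3 + 3 + 2 + 1 + 4 + 2 = 18
  Bob: 1 + 0 + 4 + 3 + 0 + 2 + 4 = 14
  Frank: 0 + 1 + 5 + 4 + 4 + 3 + 1 = 18
Grace has the highest total.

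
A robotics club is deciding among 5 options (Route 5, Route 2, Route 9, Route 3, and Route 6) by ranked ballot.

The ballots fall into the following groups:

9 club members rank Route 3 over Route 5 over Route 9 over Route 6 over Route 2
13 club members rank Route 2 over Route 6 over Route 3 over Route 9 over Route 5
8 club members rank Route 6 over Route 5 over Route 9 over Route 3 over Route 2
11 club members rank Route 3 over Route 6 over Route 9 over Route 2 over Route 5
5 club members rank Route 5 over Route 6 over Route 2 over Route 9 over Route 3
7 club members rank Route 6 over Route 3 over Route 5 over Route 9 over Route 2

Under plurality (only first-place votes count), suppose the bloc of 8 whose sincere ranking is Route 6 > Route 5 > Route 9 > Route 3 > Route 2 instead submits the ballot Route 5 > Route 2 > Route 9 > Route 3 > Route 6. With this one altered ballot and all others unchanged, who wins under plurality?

First-place totals with the altered ballot: Route 5 13, Route 2 13, Route 9 0, Route 3 20, Route 6 7.
The winner is unchanged: still Route 3.

Route 3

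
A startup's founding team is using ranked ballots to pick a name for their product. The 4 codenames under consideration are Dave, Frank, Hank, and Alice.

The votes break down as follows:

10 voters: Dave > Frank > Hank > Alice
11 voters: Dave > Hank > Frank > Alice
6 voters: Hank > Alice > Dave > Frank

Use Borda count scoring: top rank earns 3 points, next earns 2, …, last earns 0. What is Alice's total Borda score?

12

Borda scores:
  Dave: 10·3 + 11·3 + 6·1 = 69
  Frank: 10·2 + 11·1 + 6·0 = 31
  Hank: 10·1 + 11·2 + 6·3 = 50
  Alice: 10·0 + 11·0 + 6·2 = 12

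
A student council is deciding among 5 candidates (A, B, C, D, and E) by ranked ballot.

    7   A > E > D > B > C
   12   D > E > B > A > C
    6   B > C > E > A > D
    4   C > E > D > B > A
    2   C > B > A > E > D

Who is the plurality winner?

First-place vote totals:
  A: 7
  B: 6
  C: 6
  D: 12
  E: 0
D has the most first-place votes.

D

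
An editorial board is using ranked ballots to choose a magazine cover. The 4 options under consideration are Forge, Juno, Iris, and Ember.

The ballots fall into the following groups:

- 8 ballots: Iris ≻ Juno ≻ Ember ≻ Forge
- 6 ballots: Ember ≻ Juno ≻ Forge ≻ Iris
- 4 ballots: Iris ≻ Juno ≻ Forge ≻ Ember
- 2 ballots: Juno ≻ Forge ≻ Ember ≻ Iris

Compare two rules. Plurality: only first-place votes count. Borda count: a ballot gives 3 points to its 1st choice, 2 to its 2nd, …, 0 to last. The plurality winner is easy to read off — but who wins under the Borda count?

Juno

Plurality first-place counts: Forge 0, Juno 2, Iris 12, Ember 6 → Iris.
Borda totals: Forge 14, Juno 42, Iris 36, Ember 28 → Juno.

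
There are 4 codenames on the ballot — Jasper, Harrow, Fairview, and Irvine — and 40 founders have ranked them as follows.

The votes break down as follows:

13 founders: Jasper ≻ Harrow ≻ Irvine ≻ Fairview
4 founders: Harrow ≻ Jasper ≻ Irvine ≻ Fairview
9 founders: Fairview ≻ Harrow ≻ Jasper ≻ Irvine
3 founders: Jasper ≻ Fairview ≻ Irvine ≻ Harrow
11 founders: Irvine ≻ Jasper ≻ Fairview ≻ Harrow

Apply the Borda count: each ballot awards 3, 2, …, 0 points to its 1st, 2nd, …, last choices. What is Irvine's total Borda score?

Borda scores:
  Jasper: 13·3 + 4·2 + 9·1 + 3·3 + 11·2 = 87
  Harrow: 13·2 + 4·3 + 9·2 + 3·0 + 11·0 = 56
  Fairview: 13·0 + 4·0 + 9·3 + 3·2 + 11·1 = 44
  Irvine: 13·1 + 4·1 + 9·0 + 3·1 + 11·3 = 53

53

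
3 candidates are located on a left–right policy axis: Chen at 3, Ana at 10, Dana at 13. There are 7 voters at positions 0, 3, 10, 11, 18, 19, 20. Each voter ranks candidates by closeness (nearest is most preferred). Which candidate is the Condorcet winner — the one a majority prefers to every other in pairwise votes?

With single-peaked preferences on a line, the Condorcet winner is the candidate closest to the median voter.
The median voter (position 11) is closest to Ana at 10.
Check: Ana vs Dana — voters closer to Ana: 4 of 7.

Ana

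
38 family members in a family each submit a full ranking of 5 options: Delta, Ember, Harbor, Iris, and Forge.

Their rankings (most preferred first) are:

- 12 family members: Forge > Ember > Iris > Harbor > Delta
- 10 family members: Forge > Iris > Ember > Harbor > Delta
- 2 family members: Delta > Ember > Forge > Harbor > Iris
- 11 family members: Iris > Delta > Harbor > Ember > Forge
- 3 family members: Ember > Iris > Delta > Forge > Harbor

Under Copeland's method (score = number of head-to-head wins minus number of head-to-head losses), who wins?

Pairwise results:
  Delta vs Ember: Ember wins 25–13.
  Delta vs Harbor: Harbor wins 22–16.
  Delta vs Iris: Iris wins 36–2.
  Delta vs Forge: Forge wins 22–16.
  Ember vs Harbor: Ember wins 27–11.
  Ember vs Iris: Iris wins 21–17.
  Ember vs Forge: Forge wins 22–16.
  Harbor vs Iris: Iris wins 36–2.
  Harbor vs Forge: Forge wins 27–11.
  Iris vs Forge: Forge wins 24–14.
Copeland scores (wins − losses):
  Delta: 0 − 4 = -4
  Ember: 2 − 2 = 0
  Harbor: 1 − 3 = -2
  Iris: 3 − 1 = 2
  Forge: 4 − 0 = 4
Forge has the best Copeland score.

Forge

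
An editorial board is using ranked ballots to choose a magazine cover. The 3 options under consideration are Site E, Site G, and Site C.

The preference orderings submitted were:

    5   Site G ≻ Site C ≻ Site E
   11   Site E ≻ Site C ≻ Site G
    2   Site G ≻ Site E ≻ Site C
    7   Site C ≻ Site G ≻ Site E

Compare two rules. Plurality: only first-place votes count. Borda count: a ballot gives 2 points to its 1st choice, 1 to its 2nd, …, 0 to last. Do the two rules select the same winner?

Plurality first-place counts: Site E 11, Site G 7, Site C 7 → Site E.
Borda totals: Site E 24, Site G 21, Site C 30 → Site C.
The two rules disagree: plurality picks Site E, Borda picks Site C.

No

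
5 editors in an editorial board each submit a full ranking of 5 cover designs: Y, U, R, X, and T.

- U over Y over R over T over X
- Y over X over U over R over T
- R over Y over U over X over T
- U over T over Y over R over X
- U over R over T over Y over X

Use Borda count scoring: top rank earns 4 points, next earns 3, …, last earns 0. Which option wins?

Borda scores:
  Y: 3 + 4 + 3 + 2 + 1 = 13
  U: 4 + 2 + 2 + 4 + 4 = 16
  R: 2 + 1 + 4 + 1 + 3 = 11
  X: 0 + 3 + 1 + 0 + 0 = 4
  T: 1 + 0 + 0 + 3 + 2 = 6
U has the highest total.

U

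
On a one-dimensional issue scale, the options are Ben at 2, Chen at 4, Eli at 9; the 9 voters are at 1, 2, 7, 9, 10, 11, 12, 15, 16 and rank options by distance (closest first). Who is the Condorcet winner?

With single-peaked preferences on a line, the Condorcet winner is the candidate closest to the median voter.
The median voter (position 10) is closest to Eli at 9.
Check: Eli vs Ben — voters closer to Eli: 7 of 9.

Eli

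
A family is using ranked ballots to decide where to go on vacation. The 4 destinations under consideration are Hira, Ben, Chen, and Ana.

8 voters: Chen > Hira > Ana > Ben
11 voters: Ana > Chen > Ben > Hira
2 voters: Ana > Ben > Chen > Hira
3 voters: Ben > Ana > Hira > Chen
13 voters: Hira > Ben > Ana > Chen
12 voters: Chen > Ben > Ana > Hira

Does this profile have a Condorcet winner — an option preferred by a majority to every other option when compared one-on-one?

Head-to-head results (49 voters total):
Hira vs Ben: Ben wins 28–21.
Hira vs Chen: Chen wins 33–16.
Hira vs Ana: Ana wins 28–21.
Ben vs Chen: Chen wins 31–18.
Ben vs Ana: Ben wins 28–21.
Chen vs Ana: Ana wins 29–20.
No candidate beats all others: Ben beats Ana beats Chen beats Ben, a majority cycle.

No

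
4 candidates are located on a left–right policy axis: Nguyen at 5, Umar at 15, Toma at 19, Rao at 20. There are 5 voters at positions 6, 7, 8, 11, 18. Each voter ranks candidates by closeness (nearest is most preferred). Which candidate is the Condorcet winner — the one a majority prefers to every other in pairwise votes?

Nguyen

With single-peaked preferences on a line, the Condorcet winner is the candidate closest to the median voter.
The median voter (position 8) is closest to Nguyen at 5.
Check: Nguyen vs Umar — voters closer to Nguyen: 3 of 5.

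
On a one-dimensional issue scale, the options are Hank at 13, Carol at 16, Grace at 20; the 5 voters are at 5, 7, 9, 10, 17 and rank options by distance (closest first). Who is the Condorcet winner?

With single-peaked preferences on a line, the Condorcet winner is the candidate closest to the median voter.
The median voter (position 9) is closest to Hank at 13.
Check: Hank vs Grace — voters closer to Hank: 4 of 5.

Hank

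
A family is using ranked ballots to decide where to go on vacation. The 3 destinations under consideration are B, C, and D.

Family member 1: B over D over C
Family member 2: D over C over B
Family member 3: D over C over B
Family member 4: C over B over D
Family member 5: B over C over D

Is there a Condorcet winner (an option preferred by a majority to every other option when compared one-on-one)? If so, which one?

Head-to-head results (5 voters total):
B vs C: C wins 3–2.
B vs D: B wins 3–2.
C vs D: D wins 3–2.
No candidate beats all others: B beats D beats C beats B, a majority cycle.

No Condorcet winner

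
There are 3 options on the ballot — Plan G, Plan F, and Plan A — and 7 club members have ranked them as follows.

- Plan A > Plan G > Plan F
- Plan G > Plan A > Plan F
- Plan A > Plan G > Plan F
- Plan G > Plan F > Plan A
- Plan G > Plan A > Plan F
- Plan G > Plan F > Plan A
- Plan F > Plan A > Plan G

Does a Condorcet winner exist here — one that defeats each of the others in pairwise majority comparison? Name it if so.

Head-to-head results (7 voters total):
Plan G vs Plan F: Plan G wins 6–1.
Plan G vs Plan A: Plan G wins 4–3.
Plan F vs Plan A: Plan A wins 4–3.
Plan G beats each rival — Plan F (6–1), Plan A (4–3) — so Plan G is the Condorcet winner.

Plan G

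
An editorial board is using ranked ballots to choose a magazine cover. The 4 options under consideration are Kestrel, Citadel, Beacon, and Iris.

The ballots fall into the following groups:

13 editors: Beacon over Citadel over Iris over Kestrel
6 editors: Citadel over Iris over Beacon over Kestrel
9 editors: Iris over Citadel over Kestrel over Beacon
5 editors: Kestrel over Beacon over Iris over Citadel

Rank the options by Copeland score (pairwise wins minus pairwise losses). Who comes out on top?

Beacon

Pairwise results:
  Kestrel vs Citadel: Citadel wins 28–5.
  Kestrel vs Beacon: Beacon wins 19–14.
  Kestrel vs Iris: Iris wins 28–5.
  Citadel vs Beacon: Beacon wins 18–15.
  Citadel vs Iris: Citadel wins 19–14.
  Beacon vs Iris: Beacon wins 18–15.
Copeland scores (wins − losses):
  Kestrel: 0 − 3 = -3
  Citadel: 2 − 1 = 1
  Beacon: 3 − 0 = 3
  Iris: 1 − 2 = -1
Beacon has the best Copeland score.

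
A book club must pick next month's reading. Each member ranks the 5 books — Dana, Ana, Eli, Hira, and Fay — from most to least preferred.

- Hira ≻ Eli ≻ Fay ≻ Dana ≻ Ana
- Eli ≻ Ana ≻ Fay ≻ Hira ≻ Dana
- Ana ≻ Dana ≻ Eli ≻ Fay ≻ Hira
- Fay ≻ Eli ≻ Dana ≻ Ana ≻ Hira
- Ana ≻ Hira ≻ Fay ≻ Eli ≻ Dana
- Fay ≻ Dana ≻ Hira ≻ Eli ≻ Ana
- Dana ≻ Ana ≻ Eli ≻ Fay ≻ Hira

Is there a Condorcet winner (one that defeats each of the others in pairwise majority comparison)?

Yes

Head-to-head results (7 voters total):
Dana vs Ana: Dana wins 4–3.
Dana vs Eli: Eli wins 4–3.
Dana vs Hira: Dana wins 4–3.
Dana vs Fay: Fay wins 5–2.
Ana vs Eli: Eli wins 4–3.
Ana vs Hira: Ana wins 5–2.
Ana vs Fay: Ana wins 4–3.
Eli vs Hira: Eli wins 4–3.
Eli vs Fay: Eli wins 4–3.
Hira vs Fay: Fay wins 5–2.
Eli beats each rival — Dana (4–3), Ana (4–3), Hira (4–3), Fay (4–3) — so Eli is the Condorcet winner.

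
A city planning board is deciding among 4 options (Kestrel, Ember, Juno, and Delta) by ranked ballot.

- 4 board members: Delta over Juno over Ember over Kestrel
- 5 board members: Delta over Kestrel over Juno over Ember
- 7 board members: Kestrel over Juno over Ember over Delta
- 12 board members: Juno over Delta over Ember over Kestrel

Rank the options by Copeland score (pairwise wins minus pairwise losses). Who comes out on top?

Juno

Pairwise results:
  Kestrel vs Ember: Ember wins 16–12.
  Kestrel vs Juno: Juno wins 16–12.
  Kestrel vs Delta: Delta wins 21–7.
  Ember vs Juno: Juno wins 28–0.
  Ember vs Delta: Delta wins 21–7.
  Juno vs Delta: Juno wins 19–9.
Copeland scores (wins − losses):
  Kestrel: 0 − 3 = -3
  Ember: 1 − 2 = -1
  Juno: 3 − 0 = 3
  Delta: 2 − 1 = 1
Juno has the best Copeland score.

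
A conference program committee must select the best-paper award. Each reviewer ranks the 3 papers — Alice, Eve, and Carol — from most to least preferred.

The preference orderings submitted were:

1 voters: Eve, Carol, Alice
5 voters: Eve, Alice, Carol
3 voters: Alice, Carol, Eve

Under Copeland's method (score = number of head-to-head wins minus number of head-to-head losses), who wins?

Eve

Pairwise results:
  Alice vs Eve: Eve wins 6–3.
  Alice vs Carol: Alice wins 8–1.
  Eve vs Carol: Eve wins 6–3.
Copeland scores (wins − losses):
  Alice: 1 − 1 = 0
  Eve: 2 − 0 = 2
  Carol: 0 − 2 = -2
Eve has the best Copeland score.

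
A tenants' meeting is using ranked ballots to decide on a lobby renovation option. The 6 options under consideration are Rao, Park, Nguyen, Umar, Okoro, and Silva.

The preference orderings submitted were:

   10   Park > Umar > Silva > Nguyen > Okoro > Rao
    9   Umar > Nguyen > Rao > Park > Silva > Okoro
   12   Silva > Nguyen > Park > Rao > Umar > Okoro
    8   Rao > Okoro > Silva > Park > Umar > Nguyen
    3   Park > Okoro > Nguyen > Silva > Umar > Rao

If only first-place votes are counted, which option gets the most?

Park

First-place vote totals:
  Rao: 8
  Park: 13
  Nguyen: 0
  Umar: 9
  Okoro: 0
  Silva: 12
Park has the most first-place votes.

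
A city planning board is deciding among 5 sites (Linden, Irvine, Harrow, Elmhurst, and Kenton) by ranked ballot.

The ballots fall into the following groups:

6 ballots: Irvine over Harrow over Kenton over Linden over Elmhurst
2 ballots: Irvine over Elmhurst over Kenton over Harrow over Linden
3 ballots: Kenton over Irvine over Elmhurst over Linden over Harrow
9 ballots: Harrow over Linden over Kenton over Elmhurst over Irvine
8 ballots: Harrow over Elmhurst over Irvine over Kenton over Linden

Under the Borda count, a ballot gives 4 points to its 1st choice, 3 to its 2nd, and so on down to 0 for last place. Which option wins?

Borda scores:
  Linden: 6·1 + 2·0 + 3·1 + 9·3 + 8·0 = 36
  Irvine: 6·4 + 2·4 + 3·3 + 9·0 + 8·2 = 57
  Harrow: 6·3 + 2·1 + 3·0 + 9·4 + 8·4 = 88
  Elmhurst: 6·0 + 2·3 + 3·2 + 9·1 + 8·3 = 45
  Kenton: 6·2 + 2·2 + 3·4 + 9·2 + 8·1 = 54
Harrow has the highest total.

Harrow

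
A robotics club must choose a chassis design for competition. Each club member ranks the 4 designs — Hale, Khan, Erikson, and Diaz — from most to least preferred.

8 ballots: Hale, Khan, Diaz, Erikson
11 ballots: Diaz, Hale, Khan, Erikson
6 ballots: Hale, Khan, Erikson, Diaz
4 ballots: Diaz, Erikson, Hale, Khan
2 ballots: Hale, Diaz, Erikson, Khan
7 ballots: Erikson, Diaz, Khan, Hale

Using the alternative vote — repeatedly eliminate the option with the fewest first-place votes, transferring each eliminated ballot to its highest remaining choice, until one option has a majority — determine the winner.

Diaz

Round 1: Hale 16, Diaz 15, Erikson 7, Khan 0. Khan has the fewest and is eliminated.
Round 2: Hale 16, Diaz 15, Erikson 7. Erikson has the fewest and is eliminated.
Round 3: Diaz 22, Hale 16. Diaz has a majority.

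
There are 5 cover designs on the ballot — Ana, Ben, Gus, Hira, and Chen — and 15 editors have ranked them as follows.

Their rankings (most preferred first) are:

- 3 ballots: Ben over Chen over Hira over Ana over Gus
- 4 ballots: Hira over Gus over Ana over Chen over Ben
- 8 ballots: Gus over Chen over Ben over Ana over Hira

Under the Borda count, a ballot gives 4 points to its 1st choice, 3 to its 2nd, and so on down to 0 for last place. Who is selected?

Borda scores:
  Ana: 3·1 + 4·2 + 8·1 = 19
  Ben: 3·4 + 4·0 + 8·2 = 28
  Gus: 3·0 + 4·3 + 8·4 = 44
  Hira: 3·2 + 4·4 + 8·0 = 22
  Chen: 3·3 + 4·1 + 8·3 = 37
Gus has the highest total.

Gus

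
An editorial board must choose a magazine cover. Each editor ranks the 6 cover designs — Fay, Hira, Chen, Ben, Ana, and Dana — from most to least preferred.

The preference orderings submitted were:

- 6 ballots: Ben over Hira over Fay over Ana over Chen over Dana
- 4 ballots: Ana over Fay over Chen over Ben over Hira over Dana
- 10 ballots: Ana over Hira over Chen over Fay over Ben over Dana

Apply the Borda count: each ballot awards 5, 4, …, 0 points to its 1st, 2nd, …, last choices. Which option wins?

Borda scores:
  Fay: 6·3 + 4·4 + 10·2 = 54
  Hira: 6·4 + 4·1 + 10·4 = 68
  Chen: 6·1 + 4·3 + 10·3 = 48
  Ben: 6·5 + 4·2 + 10·1 = 48
  Ana: 6·2 + 4·5 + 10·5 = 82
  Dana: 6·0 + 4·0 + 10·0 = 0
Ana has the highest total.

Ana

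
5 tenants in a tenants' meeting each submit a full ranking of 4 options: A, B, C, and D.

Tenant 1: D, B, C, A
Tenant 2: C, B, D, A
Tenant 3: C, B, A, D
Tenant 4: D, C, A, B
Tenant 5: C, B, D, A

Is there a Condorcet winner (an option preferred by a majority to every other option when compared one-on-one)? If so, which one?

Head-to-head results (5 voters total):
A vs B: B wins 4–1.
A vs C: C wins 5–0.
A vs D: D wins 4–1.
B vs C: C wins 4–1.
B vs D: B wins 3–2.
C vs D: C wins 3–2.
C beats each rival — A (5–0), B (4–1), D (3–2) — so C is the Condorcet winner.

C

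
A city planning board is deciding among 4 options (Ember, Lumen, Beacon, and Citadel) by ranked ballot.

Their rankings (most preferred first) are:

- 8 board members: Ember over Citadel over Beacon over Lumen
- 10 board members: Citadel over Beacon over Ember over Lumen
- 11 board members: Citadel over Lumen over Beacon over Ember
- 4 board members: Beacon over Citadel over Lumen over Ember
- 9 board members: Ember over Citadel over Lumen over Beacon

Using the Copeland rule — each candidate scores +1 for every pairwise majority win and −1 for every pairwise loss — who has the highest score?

Citadel

Pairwise results:
  Ember vs Lumen: Ember wins 27–15.
  Ember vs Beacon: Beacon wins 25–17.
  Ember vs Citadel: Citadel wins 25–17.
  Lumen vs Beacon: Beacon wins 22–20.
  Lumen vs Citadel: Citadel wins 42–0.
  Beacon vs Citadel: Citadel wins 38–4.
Copeland scores (wins − losses):
  Ember: 1 − 2 = -1
  Lumen: 0 − 3 = -3
  Beacon: 2 − 1 = 1
  Citadel: 3 − 0 = 3
Citadel has the best Copeland score.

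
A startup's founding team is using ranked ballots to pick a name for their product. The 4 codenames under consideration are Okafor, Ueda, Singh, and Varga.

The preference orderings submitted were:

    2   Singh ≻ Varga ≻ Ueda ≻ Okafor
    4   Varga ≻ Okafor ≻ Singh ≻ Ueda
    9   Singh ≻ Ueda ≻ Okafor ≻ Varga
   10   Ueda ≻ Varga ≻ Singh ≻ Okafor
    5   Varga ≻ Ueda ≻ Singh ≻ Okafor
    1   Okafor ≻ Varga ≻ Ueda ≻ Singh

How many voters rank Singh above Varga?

Ballots ranking Singh above Varga: 2+9 = 11.
Ballots ranking Varga above Singh: 4+10+5+1 = 20.
So 11 of 31 voters prefer Singh to Varga.

11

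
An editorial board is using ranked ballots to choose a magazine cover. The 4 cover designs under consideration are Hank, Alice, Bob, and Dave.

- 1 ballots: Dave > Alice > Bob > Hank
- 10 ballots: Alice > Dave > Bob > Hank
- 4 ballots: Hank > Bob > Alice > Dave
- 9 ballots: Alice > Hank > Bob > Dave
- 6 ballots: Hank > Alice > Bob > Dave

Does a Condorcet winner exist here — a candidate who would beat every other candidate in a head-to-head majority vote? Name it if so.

Head-to-head results (30 voters total):
Hank vs Alice: Alice wins 20–10.
Hank vs Bob: Hank wins 19–11.
Hank vs Dave: Hank wins 19–11.
Alice vs Bob: Alice wins 26–4.
Alice vs Dave: Alice wins 29–1.
Bob vs Dave: Bob wins 19–11.
Alice beats each rival — Hank (20–10), Bob (26–4), Dave (29–1) — so Alice is the Condorcet winner.

Alice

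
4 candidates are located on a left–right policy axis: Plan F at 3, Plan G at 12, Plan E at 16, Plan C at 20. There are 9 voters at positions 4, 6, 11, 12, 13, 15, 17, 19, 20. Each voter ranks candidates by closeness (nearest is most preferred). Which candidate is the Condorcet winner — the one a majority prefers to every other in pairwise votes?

Plan G

With single-peaked preferences on a line, the Condorcet winner is the candidate closest to the median voter.
The median voter (position 13) is closest to Plan G at 12.
Check: Plan G vs Plan C — voters closer to Plan G: 6 of 9.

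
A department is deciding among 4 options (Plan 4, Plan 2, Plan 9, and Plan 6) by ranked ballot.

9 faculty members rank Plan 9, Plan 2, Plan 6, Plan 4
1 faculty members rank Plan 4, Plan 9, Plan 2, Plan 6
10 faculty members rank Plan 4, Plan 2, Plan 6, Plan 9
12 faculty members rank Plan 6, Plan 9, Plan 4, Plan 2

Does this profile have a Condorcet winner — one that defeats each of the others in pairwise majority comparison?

No

Head-to-head results (32 voters total):
Plan 4 vs Plan 2: Plan 4 wins 23–9.
Plan 4 vs Plan 9: Plan 9 wins 21–11.
Plan 4 vs Plan 6: Plan 6 wins 21–11.
Plan 2 vs Plan 9: Plan 9 wins 22–10.
Plan 2 vs Plan 6: Plan 2 wins 20–12.
Plan 9 vs Plan 6: Plan 6 wins 22–10.
No candidate beats all others: Plan 4 beats Plan 2 beats Plan 6 beats Plan 4, a majority cycle.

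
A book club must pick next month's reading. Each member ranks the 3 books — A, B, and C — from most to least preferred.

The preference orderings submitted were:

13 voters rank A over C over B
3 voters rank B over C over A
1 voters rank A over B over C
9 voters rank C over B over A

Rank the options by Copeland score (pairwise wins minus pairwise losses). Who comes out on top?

Pairwise results:
  A vs B: A wins 14–12.
  A vs C: A wins 14–12.
  B vs C: C wins 22–4.
Copeland scores (wins − losses):
  A: 2 − 0 = 2
  B: 0 − 2 = -2
  C: 1 − 1 = 0
A has the best Copeland score.

A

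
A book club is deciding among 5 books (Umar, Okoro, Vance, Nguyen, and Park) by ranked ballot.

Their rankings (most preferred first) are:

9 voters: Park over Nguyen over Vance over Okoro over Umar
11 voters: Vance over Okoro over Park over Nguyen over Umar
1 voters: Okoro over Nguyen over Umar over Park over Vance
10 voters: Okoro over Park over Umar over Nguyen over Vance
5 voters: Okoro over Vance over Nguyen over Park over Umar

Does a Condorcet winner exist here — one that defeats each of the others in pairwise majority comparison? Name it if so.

Head-to-head results (36 voters total):
Umar vs Okoro: Okoro wins 36–0.
Umar vs Vance: Vance wins 25–11.
Umar vs Nguyen: Nguyen wins 26–10.
Umar vs Park: Park wins 35–1.
Okoro vs Vance: Vance wins 20–16.
Okoro vs Nguyen: Okoro wins 27–9.
Okoro vs Park: Okoro wins 27–9.
Vance vs Nguyen: Nguyen wins 20–16.
Vance vs Park: Park wins 20–16.
Nguyen vs Park: Park wins 30–6.
No candidate beats all others: Okoro beats Nguyen beats Vance beats Okoro, a majority cycle.

There is no Condorcet winner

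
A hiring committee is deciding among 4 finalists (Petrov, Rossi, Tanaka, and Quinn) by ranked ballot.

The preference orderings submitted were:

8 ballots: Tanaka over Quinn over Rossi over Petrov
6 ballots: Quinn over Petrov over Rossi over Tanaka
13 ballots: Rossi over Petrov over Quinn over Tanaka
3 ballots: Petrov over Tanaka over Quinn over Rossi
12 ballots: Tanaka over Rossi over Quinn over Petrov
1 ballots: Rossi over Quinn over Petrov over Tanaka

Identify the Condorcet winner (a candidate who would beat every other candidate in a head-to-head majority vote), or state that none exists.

There is no Condorcet winner

Head-to-head results (43 voters total):
Petrov vs Rossi: Rossi wins 34–9.
Petrov vs Tanaka: Petrov wins 23–20.
Petrov vs Quinn: Quinn wins 27–16.
Rossi vs Tanaka: Tanaka wins 23–20.
Rossi vs Quinn: Rossi wins 26–17.
Tanaka vs Quinn: Tanaka wins 23–20.
No candidate beats all others: Petrov beats Tanaka beats Rossi beats Petrov, a majority cycle.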